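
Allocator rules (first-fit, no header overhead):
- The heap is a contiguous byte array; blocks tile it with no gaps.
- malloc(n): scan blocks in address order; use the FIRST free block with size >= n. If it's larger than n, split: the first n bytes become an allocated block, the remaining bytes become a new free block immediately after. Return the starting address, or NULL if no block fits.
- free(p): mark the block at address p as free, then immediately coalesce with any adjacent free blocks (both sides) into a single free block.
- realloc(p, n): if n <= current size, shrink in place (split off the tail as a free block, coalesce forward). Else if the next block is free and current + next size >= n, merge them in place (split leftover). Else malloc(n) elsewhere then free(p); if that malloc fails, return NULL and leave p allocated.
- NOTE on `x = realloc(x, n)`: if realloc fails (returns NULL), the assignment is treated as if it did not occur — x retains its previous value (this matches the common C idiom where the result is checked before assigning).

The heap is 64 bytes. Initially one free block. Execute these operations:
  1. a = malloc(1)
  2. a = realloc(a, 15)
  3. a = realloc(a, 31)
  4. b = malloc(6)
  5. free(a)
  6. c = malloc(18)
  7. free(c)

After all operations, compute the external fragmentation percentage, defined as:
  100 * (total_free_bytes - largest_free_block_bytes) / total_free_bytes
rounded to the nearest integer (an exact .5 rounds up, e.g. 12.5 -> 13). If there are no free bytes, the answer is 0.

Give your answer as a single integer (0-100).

Op 1: a = malloc(1) -> a = 0; heap: [0-0 ALLOC][1-63 FREE]
Op 2: a = realloc(a, 15) -> a = 0; heap: [0-14 ALLOC][15-63 FREE]
Op 3: a = realloc(a, 31) -> a = 0; heap: [0-30 ALLOC][31-63 FREE]
Op 4: b = malloc(6) -> b = 31; heap: [0-30 ALLOC][31-36 ALLOC][37-63 FREE]
Op 5: free(a) -> (freed a); heap: [0-30 FREE][31-36 ALLOC][37-63 FREE]
Op 6: c = malloc(18) -> c = 0; heap: [0-17 ALLOC][18-30 FREE][31-36 ALLOC][37-63 FREE]
Op 7: free(c) -> (freed c); heap: [0-30 FREE][31-36 ALLOC][37-63 FREE]
Free blocks: [31 27] total_free=58 largest=31 -> 100*(58-31)/58 = 2700/58 ≈ 46.552 -> rounds to 47

Answer: 47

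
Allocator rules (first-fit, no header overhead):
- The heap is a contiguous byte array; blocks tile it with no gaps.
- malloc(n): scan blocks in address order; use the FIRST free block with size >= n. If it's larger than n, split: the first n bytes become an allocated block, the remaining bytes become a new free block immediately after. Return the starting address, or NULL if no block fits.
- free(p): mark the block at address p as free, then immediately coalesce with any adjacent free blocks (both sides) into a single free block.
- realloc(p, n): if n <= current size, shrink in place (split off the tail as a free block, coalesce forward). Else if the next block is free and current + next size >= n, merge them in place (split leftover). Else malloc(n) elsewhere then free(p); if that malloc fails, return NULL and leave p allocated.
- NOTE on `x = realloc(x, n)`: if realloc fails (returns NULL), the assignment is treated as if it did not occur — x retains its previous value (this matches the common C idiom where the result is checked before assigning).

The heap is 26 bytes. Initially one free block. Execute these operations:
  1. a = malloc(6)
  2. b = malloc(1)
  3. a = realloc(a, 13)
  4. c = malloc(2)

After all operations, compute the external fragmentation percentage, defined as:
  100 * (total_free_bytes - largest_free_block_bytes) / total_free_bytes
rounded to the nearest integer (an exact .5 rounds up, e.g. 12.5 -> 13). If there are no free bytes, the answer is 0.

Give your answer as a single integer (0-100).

Op 1: a = malloc(6) -> a = 0; heap: [0-5 ALLOC][6-25 FREE]
Op 2: b = malloc(1) -> b = 6; heap: [0-5 ALLOC][6-6 ALLOC][7-25 FREE]
Op 3: a = realloc(a, 13) -> a = 7; heap: [0-5 FREE][6-6 ALLOC][7-19 ALLOC][20-25 FREE]
Op 4: c = malloc(2) -> c = 0; heap: [0-1 ALLOC][2-5 FREE][6-6 ALLOC][7-19 ALLOC][20-25 FREE]
Free blocks: [4 6] total_free=10 largest=6 -> 100*(10-6)/10 = 400/10 = 40

Answer: 40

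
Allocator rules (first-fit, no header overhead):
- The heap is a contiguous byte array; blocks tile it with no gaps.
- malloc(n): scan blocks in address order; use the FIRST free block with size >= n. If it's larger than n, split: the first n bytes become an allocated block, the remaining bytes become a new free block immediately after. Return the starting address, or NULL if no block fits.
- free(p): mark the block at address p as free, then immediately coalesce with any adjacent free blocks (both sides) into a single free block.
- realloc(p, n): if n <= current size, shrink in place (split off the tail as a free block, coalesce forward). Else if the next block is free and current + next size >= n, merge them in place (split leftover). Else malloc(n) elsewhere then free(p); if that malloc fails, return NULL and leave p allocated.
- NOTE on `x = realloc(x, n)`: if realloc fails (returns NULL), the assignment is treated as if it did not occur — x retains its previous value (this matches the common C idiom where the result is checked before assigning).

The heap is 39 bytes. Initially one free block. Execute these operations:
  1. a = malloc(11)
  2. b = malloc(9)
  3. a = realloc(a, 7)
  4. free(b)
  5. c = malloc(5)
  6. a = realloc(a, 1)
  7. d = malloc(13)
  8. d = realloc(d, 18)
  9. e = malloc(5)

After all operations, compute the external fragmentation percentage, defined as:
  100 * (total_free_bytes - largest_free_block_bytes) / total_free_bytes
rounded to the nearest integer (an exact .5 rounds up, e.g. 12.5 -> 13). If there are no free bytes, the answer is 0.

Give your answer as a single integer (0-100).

Answer: 10

Derivation:
Op 1: a = malloc(11) -> a = 0; heap: [0-10 ALLOC][11-38 FREE]
Op 2: b = malloc(9) -> b = 11; heap: [0-10 ALLOC][11-19 ALLOC][20-38 FREE]
Op 3: a = realloc(a, 7) -> a = 0; heap: [0-6 ALLOC][7-10 FREE][11-19 ALLOC][20-38 FREE]
Op 4: free(b) -> (freed b); heap: [0-6 ALLOC][7-38 FREE]
Op 5: c = malloc(5) -> c = 7; heap: [0-6 ALLOC][7-11 ALLOC][12-38 FREE]
Op 6: a = realloc(a, 1) -> a = 0; heap: [0-0 ALLOC][1-6 FREE][7-11 ALLOC][12-38 FREE]
Op 7: d = malloc(13) -> d = 12; heap: [0-0 ALLOC][1-6 FREE][7-11 ALLOC][12-24 ALLOC][25-38 FREE]
Op 8: d = realloc(d, 18) -> d = 12; heap: [0-0 ALLOC][1-6 FREE][7-11 ALLOC][12-29 ALLOC][30-38 FREE]
Op 9: e = malloc(5) -> e = 1; heap: [0-0 ALLOC][1-5 ALLOC][6-6 FREE][7-11 ALLOC][12-29 ALLOC][30-38 FREE]
Free blocks: [1 9] total_free=10 largest=9 -> 100*(10-9)/10 = 100/10 = 10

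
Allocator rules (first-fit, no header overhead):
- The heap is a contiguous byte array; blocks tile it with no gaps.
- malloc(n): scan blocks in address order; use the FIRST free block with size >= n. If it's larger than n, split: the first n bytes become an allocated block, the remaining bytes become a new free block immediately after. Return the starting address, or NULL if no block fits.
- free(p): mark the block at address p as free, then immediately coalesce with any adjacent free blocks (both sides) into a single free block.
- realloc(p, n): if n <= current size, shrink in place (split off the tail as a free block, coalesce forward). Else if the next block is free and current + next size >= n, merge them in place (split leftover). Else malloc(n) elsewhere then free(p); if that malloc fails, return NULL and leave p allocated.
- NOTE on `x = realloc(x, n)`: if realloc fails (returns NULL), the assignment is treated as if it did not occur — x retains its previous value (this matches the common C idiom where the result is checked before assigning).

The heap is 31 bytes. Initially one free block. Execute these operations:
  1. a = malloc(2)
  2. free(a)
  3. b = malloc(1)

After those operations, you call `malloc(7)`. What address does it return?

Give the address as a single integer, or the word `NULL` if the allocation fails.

Answer: 1

Derivation:
Op 1: a = malloc(2) -> a = 0; heap: [0-1 ALLOC][2-30 FREE]
Op 2: free(a) -> (freed a); heap: [0-30 FREE]
Op 3: b = malloc(1) -> b = 0; heap: [0-0 ALLOC][1-30 FREE]
malloc(7): first-fit scan over [0-0 ALLOC][1-30 FREE] -> 1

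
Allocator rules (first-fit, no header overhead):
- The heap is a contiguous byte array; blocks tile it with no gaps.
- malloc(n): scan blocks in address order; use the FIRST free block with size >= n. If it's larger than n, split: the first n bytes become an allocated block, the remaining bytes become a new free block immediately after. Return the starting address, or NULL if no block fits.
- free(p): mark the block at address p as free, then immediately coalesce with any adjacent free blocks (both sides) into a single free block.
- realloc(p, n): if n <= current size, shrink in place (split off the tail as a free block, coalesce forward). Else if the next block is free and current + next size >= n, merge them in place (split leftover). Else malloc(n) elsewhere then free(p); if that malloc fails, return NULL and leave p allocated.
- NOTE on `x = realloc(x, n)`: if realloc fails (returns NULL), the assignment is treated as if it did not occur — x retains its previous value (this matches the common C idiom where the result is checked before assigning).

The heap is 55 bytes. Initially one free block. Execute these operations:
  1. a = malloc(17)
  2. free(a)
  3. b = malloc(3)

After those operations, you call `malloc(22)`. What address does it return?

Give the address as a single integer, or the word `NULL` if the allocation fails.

Answer: 3

Derivation:
Op 1: a = malloc(17) -> a = 0; heap: [0-16 ALLOC][17-54 FREE]
Op 2: free(a) -> (freed a); heap: [0-54 FREE]
Op 3: b = malloc(3) -> b = 0; heap: [0-2 ALLOC][3-54 FREE]
malloc(22): first-fit scan over [0-2 ALLOC][3-54 FREE] -> 3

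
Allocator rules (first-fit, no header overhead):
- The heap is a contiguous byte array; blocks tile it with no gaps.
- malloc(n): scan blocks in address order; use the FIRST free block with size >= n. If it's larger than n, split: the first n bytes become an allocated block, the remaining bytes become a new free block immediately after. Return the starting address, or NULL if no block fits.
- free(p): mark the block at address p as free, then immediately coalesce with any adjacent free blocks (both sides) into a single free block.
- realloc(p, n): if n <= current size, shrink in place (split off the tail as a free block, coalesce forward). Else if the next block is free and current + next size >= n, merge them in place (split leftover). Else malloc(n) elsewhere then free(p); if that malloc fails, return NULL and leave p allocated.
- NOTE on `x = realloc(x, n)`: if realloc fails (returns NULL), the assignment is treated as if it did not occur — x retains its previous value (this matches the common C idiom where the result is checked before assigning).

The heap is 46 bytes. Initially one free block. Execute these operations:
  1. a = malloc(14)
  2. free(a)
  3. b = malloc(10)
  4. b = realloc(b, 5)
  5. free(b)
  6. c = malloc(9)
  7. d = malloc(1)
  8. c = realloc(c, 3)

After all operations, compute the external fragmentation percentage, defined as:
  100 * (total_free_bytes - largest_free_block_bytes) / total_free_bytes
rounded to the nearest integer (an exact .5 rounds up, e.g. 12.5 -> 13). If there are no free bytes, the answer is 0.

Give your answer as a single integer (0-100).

Op 1: a = malloc(14) -> a = 0; heap: [0-13 ALLOC][14-45 FREE]
Op 2: free(a) -> (freed a); heap: [0-45 FREE]
Op 3: b = malloc(10) -> b = 0; heap: [0-9 ALLOC][10-45 FREE]
Op 4: b = realloc(b, 5) -> b = 0; heap: [0-4 ALLOC][5-45 FREE]
Op 5: free(b) -> (freed b); heap: [0-45 FREE]
Op 6: c = malloc(9) -> c = 0; heap: [0-8 ALLOC][9-45 FREE]
Op 7: d = malloc(1) -> d = 9; heap: [0-8 ALLOC][9-9 ALLOC][10-45 FREE]
Op 8: c = realloc(c, 3) -> c = 0; heap: [0-2 ALLOC][3-8 FREE][9-9 ALLOC][10-45 FREE]
Free blocks: [6 36] total_free=42 largest=36 -> 100*(42-36)/42 = 600/42 ≈ 14.286 -> rounds to 14

Answer: 14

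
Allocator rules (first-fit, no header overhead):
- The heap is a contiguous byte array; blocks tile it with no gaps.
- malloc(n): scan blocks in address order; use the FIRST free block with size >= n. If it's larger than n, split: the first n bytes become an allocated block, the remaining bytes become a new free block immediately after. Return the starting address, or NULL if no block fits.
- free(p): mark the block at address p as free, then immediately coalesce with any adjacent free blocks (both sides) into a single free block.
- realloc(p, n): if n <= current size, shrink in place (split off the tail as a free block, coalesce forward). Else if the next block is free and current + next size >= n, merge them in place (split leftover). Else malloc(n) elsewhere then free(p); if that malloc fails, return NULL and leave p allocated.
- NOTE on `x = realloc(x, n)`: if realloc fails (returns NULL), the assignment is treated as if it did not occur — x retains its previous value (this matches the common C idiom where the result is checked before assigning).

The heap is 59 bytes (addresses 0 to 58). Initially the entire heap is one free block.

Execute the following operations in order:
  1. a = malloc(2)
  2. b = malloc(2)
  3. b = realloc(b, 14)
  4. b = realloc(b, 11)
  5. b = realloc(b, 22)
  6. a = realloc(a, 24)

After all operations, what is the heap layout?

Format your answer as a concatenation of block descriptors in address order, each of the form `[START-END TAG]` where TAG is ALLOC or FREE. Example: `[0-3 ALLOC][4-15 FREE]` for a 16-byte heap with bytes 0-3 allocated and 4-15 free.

Answer: [0-1 FREE][2-23 ALLOC][24-47 ALLOC][48-58 FREE]

Derivation:
Op 1: a = malloc(2) -> a = 0; heap: [0-1 ALLOC][2-58 FREE]
Op 2: b = malloc(2) -> b = 2; heap: [0-1 ALLOC][2-3 ALLOC][4-58 FREE]
Op 3: b = realloc(b, 14) -> b = 2; heap: [0-1 ALLOC][2-15 ALLOC][16-58 FREE]
Op 4: b = realloc(b, 11) -> b = 2; heap: [0-1 ALLOC][2-12 ALLOC][13-58 FREE]
Op 5: b = realloc(b, 22) -> b = 2; heap: [0-1 ALLOC][2-23 ALLOC][24-58 FREE]
Op 6: a = realloc(a, 24) -> a = 24; heap: [0-1 FREE][2-23 ALLOC][24-47 ALLOC][48-58 FREE]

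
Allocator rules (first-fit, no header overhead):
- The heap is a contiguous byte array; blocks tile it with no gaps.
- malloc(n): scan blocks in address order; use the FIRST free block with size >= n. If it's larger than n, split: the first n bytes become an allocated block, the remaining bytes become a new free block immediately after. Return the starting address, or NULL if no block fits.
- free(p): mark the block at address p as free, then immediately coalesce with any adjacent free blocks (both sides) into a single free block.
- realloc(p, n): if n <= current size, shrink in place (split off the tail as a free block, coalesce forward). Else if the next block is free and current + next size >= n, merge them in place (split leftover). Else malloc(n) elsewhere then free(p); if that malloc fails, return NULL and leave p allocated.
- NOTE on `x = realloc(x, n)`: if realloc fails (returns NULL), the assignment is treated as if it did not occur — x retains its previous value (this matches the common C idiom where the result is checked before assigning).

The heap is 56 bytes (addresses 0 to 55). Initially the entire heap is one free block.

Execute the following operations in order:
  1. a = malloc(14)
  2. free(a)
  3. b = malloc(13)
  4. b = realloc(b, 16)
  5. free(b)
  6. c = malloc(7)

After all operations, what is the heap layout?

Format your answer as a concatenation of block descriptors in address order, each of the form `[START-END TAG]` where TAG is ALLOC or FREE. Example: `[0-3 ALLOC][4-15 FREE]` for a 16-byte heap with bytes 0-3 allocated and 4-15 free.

Op 1: a = malloc(14) -> a = 0; heap: [0-13 ALLOC][14-55 FREE]
Op 2: free(a) -> (freed a); heap: [0-55 FREE]
Op 3: b = malloc(13) -> b = 0; heap: [0-12 ALLOC][13-55 FREE]
Op 4: b = realloc(b, 16) -> b = 0; heap: [0-15 ALLOC][16-55 FREE]
Op 5: free(b) -> (freed b); heap: [0-55 FREE]
Op 6: c = malloc(7) -> c = 0; heap: [0-6 ALLOC][7-55 FREE]

Answer: [0-6 ALLOC][7-55 FREE]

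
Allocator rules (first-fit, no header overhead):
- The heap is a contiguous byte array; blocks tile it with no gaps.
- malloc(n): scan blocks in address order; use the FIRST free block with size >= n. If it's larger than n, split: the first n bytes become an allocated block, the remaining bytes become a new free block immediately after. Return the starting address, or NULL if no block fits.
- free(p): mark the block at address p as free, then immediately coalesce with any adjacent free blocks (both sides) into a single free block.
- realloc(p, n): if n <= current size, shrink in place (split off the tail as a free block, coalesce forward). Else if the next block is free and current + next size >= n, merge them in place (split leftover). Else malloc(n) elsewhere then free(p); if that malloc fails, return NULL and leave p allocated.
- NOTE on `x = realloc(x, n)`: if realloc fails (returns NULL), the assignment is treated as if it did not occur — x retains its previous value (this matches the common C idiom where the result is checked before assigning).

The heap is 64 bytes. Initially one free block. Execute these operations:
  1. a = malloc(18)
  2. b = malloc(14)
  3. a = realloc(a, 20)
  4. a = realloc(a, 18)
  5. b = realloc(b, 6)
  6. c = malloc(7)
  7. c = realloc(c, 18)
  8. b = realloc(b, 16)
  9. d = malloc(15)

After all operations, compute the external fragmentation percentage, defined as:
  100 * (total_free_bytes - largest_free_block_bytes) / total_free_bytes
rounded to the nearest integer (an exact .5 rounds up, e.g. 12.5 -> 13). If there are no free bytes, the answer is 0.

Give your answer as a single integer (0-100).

Answer: 36

Derivation:
Op 1: a = malloc(18) -> a = 0; heap: [0-17 ALLOC][18-63 FREE]
Op 2: b = malloc(14) -> b = 18; heap: [0-17 ALLOC][18-31 ALLOC][32-63 FREE]
Op 3: a = realloc(a, 20) -> a = 32; heap: [0-17 FREE][18-31 ALLOC][32-51 ALLOC][52-63 FREE]
Op 4: a = realloc(a, 18) -> a = 32; heap: [0-17 FREE][18-31 ALLOC][32-49 ALLOC][50-63 FREE]
Op 5: b = realloc(b, 6) -> b = 18; heap: [0-17 FREE][18-23 ALLOC][24-31 FREE][32-49 ALLOC][50-63 FREE]
Op 6: c = malloc(7) -> c = 0; heap: [0-6 ALLOC][7-17 FREE][18-23 ALLOC][24-31 FREE][32-49 ALLOC][50-63 FREE]
Op 7: c = realloc(c, 18) -> c = 0; heap: [0-17 ALLOC][18-23 ALLOC][24-31 FREE][32-49 ALLOC][50-63 FREE]
Op 8: b = realloc(b, 16) -> NULL (b unchanged); heap: [0-17 ALLOC][18-23 ALLOC][24-31 FREE][32-49 ALLOC][50-63 FREE]
Op 9: d = malloc(15) -> d = NULL; heap: [0-17 ALLOC][18-23 ALLOC][24-31 FREE][32-49 ALLOC][50-63 FREE]
Free blocks: [8 14] total_free=22 largest=14 -> 100*(22-14)/22 = 800/22 ≈ 36.364 -> rounds to 36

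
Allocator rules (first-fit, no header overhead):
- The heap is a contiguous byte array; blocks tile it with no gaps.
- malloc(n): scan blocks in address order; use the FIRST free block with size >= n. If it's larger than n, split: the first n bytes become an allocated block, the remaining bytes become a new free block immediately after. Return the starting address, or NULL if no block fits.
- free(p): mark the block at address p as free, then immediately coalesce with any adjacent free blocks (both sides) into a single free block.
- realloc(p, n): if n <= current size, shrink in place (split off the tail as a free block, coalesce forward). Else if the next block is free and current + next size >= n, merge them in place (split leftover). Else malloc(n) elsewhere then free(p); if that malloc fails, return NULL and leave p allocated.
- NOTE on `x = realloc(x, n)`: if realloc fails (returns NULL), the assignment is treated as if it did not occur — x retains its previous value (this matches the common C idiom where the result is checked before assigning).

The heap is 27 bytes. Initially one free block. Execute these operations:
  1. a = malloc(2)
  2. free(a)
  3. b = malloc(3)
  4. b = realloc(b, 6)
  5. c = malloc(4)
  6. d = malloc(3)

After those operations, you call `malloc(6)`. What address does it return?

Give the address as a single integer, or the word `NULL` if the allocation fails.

Op 1: a = malloc(2) -> a = 0; heap: [0-1 ALLOC][2-26 FREE]
Op 2: free(a) -> (freed a); heap: [0-26 FREE]
Op 3: b = malloc(3) -> b = 0; heap: [0-2 ALLOC][3-26 FREE]
Op 4: b = realloc(b, 6) -> b = 0; heap: [0-5 ALLOC][6-26 FREE]
Op 5: c = malloc(4) -> c = 6; heap: [0-5 ALLOC][6-9 ALLOC][10-26 FREE]
Op 6: d = malloc(3) -> d = 10; heap: [0-5 ALLOC][6-9 ALLOC][10-12 ALLOC][13-26 FREE]
malloc(6): first-fit scan over [0-5 ALLOC][6-9 ALLOC][10-12 ALLOC][13-26 FREE] -> 13

Answer: 13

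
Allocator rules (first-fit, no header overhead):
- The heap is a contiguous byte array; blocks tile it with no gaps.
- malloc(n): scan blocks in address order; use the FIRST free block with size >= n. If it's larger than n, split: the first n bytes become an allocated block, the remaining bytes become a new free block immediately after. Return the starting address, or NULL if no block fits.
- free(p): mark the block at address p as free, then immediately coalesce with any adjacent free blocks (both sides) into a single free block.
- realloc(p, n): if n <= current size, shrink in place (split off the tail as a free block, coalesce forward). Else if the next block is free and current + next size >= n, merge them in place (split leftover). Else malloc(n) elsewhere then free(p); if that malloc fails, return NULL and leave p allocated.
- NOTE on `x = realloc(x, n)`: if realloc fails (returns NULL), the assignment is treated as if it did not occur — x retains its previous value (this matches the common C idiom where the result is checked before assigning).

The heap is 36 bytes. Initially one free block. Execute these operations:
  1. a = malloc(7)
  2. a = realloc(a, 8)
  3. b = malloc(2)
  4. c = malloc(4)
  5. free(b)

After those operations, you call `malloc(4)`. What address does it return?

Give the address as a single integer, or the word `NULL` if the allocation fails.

Answer: 14

Derivation:
Op 1: a = malloc(7) -> a = 0; heap: [0-6 ALLOC][7-35 FREE]
Op 2: a = realloc(a, 8) -> a = 0; heap: [0-7 ALLOC][8-35 FREE]
Op 3: b = malloc(2) -> b = 8; heap: [0-7 ALLOC][8-9 ALLOC][10-35 FREE]
Op 4: c = malloc(4) -> c = 10; heap: [0-7 ALLOC][8-9 ALLOC][10-13 ALLOC][14-35 FREE]
Op 5: free(b) -> (freed b); heap: [0-7 ALLOC][8-9 FREE][10-13 ALLOC][14-35 FREE]
malloc(4): first-fit scan over [0-7 ALLOC][8-9 FREE][10-13 ALLOC][14-35 FREE] -> 14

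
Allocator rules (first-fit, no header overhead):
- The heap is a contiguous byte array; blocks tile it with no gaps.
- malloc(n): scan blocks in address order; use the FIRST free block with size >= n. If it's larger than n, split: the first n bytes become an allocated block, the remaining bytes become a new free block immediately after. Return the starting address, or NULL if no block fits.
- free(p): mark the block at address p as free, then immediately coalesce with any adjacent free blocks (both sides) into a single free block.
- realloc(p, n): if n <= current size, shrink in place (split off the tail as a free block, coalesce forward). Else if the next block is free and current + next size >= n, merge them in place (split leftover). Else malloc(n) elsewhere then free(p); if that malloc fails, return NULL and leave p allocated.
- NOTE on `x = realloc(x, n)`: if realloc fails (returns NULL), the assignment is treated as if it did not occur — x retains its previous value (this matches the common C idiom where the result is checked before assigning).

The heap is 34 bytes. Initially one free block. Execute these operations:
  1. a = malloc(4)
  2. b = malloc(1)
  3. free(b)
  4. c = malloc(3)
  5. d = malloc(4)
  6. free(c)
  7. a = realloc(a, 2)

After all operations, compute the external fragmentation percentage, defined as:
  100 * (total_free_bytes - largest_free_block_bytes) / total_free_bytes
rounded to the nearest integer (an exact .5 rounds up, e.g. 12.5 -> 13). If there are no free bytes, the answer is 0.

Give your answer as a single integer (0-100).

Answer: 18

Derivation:
Op 1: a = malloc(4) -> a = 0; heap: [0-3 ALLOC][4-33 FREE]
Op 2: b = malloc(1) -> b = 4; heap: [0-3 ALLOC][4-4 ALLOC][5-33 FREE]
Op 3: free(b) -> (freed b); heap: [0-3 ALLOC][4-33 FREE]
Op 4: c = malloc(3) -> c = 4; heap: [0-3 ALLOC][4-6 ALLOC][7-33 FREE]
Op 5: d = malloc(4) -> d = 7; heap: [0-3 ALLOC][4-6 ALLOC][7-10 ALLOC][11-33 FREE]
Op 6: free(c) -> (freed c); heap: [0-3 ALLOC][4-6 FREE][7-10 ALLOC][11-33 FREE]
Op 7: a = realloc(a, 2) -> a = 0; heap: [0-1 ALLOC][2-6 FREE][7-10 ALLOC][11-33 FREE]
Free blocks: [5 23] total_free=28 largest=23 -> 100*(28-23)/28 = 500/28 ≈ 17.857 -> rounds to 18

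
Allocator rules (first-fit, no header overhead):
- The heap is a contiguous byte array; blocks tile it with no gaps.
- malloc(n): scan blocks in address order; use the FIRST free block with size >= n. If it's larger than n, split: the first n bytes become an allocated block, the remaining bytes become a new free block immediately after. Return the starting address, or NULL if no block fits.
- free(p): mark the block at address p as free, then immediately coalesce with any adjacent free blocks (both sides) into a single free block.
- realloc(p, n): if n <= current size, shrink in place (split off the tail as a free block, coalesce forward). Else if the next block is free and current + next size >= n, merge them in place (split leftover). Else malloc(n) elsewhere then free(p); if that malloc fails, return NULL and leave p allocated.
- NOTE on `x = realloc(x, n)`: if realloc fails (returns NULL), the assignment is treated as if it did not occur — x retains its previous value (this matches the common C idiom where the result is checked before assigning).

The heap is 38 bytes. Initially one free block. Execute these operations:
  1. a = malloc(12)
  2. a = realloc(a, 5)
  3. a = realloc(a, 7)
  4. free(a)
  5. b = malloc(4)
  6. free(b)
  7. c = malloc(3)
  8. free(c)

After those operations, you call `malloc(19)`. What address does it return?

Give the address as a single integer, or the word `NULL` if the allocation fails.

Answer: 0

Derivation:
Op 1: a = malloc(12) -> a = 0; heap: [0-11 ALLOC][12-37 FREE]
Op 2: a = realloc(a, 5) -> a = 0; heap: [0-4 ALLOC][5-37 FREE]
Op 3: a = realloc(a, 7) -> a = 0; heap: [0-6 ALLOC][7-37 FREE]
Op 4: free(a) -> (freed a); heap: [0-37 FREE]
Op 5: b = malloc(4) -> b = 0; heap: [0-3 ALLOC][4-37 FREE]
Op 6: free(b) -> (freed b); heap: [0-37 FREE]
Op 7: c = malloc(3) -> c = 0; heap: [0-2 ALLOC][3-37 FREE]
Op 8: free(c) -> (freed c); heap: [0-37 FREE]
malloc(19): first-fit scan over [0-37 FREE] -> 0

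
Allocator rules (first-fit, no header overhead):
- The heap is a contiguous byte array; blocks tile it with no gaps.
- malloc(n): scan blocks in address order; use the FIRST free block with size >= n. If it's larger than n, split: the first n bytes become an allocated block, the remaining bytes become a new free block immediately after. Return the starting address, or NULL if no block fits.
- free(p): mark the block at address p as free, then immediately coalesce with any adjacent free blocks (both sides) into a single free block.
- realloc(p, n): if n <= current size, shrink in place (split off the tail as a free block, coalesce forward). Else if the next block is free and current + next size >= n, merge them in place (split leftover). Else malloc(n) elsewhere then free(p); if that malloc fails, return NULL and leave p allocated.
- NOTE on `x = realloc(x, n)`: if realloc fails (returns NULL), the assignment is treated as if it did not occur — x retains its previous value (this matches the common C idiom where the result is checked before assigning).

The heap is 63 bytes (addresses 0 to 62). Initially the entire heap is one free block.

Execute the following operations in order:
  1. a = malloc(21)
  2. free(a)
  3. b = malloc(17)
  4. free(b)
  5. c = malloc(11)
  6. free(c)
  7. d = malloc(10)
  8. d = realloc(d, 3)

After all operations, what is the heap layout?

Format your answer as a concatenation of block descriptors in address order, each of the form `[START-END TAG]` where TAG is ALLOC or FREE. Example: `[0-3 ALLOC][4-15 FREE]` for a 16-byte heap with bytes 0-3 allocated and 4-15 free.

Op 1: a = malloc(21) -> a = 0; heap: [0-20 ALLOC][21-62 FREE]
Op 2: free(a) -> (freed a); heap: [0-62 FREE]
Op 3: b = malloc(17) -> b = 0; heap: [0-16 ALLOC][17-62 FREE]
Op 4: free(b) -> (freed b); heap: [0-62 FREE]
Op 5: c = malloc(11) -> c = 0; heap: [0-10 ALLOC][11-62 FREE]
Op 6: free(c) -> (freed c); heap: [0-62 FREE]
Op 7: d = malloc(10) -> d = 0; heap: [0-9 ALLOC][10-62 FREE]
Op 8: d = realloc(d, 3) -> d = 0; heap: [0-2 ALLOC][3-62 FREE]

Answer: [0-2 ALLOC][3-62 FREE]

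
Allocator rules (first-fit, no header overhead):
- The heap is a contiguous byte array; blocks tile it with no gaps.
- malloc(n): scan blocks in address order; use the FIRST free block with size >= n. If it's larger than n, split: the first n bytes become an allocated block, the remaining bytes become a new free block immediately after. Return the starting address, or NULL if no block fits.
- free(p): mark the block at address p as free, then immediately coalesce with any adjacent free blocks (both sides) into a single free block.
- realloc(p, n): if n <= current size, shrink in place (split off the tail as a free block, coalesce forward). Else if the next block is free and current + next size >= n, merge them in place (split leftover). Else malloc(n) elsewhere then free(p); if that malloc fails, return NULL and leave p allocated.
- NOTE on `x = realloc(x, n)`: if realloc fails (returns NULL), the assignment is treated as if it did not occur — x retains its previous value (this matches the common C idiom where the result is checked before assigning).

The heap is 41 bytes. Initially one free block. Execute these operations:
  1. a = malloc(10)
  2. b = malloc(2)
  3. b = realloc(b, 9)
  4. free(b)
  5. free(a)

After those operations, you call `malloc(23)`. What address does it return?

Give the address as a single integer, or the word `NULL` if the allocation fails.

Op 1: a = malloc(10) -> a = 0; heap: [0-9 ALLOC][10-40 FREE]
Op 2: b = malloc(2) -> b = 10; heap: [0-9 ALLOC][10-11 ALLOC][12-40 FREE]
Op 3: b = realloc(b, 9) -> b = 10; heap: [0-9 ALLOC][10-18 ALLOC][19-40 FREE]
Op 4: free(b) -> (freed b); heap: [0-9 ALLOC][10-40 FREE]
Op 5: free(a) -> (freed a); heap: [0-40 FREE]
malloc(23): first-fit scan over [0-40 FREE] -> 0

Answer: 0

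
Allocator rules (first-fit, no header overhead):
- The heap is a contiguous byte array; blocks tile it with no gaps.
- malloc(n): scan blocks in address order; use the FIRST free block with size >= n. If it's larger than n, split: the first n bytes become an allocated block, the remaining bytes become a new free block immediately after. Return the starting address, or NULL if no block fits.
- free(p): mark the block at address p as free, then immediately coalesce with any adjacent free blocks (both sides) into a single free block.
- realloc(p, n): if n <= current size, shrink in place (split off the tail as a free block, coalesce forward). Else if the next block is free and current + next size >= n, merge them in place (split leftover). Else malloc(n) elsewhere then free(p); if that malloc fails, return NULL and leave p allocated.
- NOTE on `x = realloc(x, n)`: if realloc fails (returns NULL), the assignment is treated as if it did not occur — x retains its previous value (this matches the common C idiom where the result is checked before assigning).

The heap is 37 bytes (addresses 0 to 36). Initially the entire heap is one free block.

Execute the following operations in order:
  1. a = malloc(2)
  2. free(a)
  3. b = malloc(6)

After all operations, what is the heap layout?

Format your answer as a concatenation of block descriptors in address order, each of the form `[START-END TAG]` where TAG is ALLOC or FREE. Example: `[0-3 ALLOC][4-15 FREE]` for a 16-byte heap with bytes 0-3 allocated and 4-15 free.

Answer: [0-5 ALLOC][6-36 FREE]

Derivation:
Op 1: a = malloc(2) -> a = 0; heap: [0-1 ALLOC][2-36 FREE]
Op 2: free(a) -> (freed a); heap: [0-36 FREE]
Op 3: b = malloc(6) -> b = 0; heap: [0-5 ALLOC][6-36 FREE]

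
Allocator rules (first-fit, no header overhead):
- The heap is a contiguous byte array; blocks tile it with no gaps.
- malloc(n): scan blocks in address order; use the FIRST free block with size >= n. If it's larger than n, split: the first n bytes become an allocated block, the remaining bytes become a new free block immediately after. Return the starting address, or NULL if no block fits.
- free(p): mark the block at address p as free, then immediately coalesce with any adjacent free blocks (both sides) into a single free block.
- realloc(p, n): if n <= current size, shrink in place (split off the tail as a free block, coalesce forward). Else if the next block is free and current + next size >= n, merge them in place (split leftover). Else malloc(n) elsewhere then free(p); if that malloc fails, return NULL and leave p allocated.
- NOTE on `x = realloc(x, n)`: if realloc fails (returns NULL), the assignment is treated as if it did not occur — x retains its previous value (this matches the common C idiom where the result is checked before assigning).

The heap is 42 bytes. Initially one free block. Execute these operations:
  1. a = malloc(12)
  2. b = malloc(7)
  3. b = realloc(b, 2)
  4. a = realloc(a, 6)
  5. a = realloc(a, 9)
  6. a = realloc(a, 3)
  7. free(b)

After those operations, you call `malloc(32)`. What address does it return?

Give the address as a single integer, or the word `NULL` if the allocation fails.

Answer: 3

Derivation:
Op 1: a = malloc(12) -> a = 0; heap: [0-11 ALLOC][12-41 FREE]
Op 2: b = malloc(7) -> b = 12; heap: [0-11 ALLOC][12-18 ALLOC][19-41 FREE]
Op 3: b = realloc(b, 2) -> b = 12; heap: [0-11 ALLOC][12-13 ALLOC][14-41 FREE]
Op 4: a = realloc(a, 6) -> a = 0; heap: [0-5 ALLOC][6-11 FREE][12-13 ALLOC][14-41 FREE]
Op 5: a = realloc(a, 9) -> a = 0; heap: [0-8 ALLOC][9-11 FREE][12-13 ALLOC][14-41 FREE]
Op 6: a = realloc(a, 3) -> a = 0; heap: [0-2 ALLOC][3-11 FREE][12-13 ALLOC][14-41 FREE]
Op 7: free(b) -> (freed b); heap: [0-2 ALLOC][3-41 FREE]
malloc(32): first-fit scan over [0-2 ALLOC][3-41 FREE] -> 3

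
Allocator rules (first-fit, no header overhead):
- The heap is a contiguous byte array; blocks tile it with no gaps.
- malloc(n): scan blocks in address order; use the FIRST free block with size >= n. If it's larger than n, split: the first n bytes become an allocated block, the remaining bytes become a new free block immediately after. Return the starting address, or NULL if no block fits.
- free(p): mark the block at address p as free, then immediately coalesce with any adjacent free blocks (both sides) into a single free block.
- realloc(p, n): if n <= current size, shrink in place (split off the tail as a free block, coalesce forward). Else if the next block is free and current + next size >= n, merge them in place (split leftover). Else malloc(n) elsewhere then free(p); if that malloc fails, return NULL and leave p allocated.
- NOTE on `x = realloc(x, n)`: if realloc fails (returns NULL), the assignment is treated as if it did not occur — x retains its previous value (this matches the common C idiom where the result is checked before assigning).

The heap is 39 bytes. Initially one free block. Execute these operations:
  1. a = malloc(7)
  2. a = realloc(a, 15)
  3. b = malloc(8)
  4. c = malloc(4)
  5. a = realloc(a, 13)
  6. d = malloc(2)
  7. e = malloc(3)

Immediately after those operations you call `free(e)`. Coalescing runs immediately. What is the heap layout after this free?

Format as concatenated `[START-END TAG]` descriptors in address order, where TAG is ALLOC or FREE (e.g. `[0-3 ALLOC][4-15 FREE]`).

Answer: [0-12 ALLOC][13-14 ALLOC][15-22 ALLOC][23-26 ALLOC][27-38 FREE]

Derivation:
Op 1: a = malloc(7) -> a = 0; heap: [0-6 ALLOC][7-38 FREE]
Op 2: a = realloc(a, 15) -> a = 0; heap: [0-14 ALLOC][15-38 FREE]
Op 3: b = malloc(8) -> b = 15; heap: [0-14 ALLOC][15-22 ALLOC][23-38 FREE]
Op 4: c = malloc(4) -> c = 23; heap: [0-14 ALLOC][15-22 ALLOC][23-26 ALLOC][27-38 FREE]
Op 5: a = realloc(a, 13) -> a = 0; heap: [0-12 ALLOC][13-14 FREE][15-22 ALLOC][23-26 ALLOC][27-38 FREE]
Op 6: d = malloc(2) -> d = 13; heap: [0-12 ALLOC][13-14 ALLOC][15-22 ALLOC][23-26 ALLOC][27-38 FREE]
Op 7: e = malloc(3) -> e = 27; heap: [0-12 ALLOC][13-14 ALLOC][15-22 ALLOC][23-26 ALLOC][27-29 ALLOC][30-38 FREE]
free(e): e = 27 -> block [27-29 ALLOC]; mark free, coalesce with adjacent free neighbors -> [0-12 ALLOC][13-14 ALLOC][15-22 ALLOC][23-26 ALLOC][27-38 FREE]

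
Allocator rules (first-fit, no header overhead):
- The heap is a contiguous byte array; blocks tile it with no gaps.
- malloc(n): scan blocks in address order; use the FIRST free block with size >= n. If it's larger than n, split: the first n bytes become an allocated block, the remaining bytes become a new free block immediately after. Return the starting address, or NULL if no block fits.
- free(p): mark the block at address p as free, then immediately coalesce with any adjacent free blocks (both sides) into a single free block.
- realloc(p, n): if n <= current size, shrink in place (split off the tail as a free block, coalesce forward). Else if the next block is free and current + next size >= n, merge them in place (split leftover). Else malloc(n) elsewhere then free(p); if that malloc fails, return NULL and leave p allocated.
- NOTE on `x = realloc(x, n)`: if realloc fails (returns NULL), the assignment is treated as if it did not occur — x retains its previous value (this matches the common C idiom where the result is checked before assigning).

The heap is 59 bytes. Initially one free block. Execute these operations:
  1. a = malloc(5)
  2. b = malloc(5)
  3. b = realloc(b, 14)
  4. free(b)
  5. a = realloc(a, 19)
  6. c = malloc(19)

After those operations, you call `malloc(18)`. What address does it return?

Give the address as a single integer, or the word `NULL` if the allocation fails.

Answer: 38

Derivation:
Op 1: a = malloc(5) -> a = 0; heap: [0-4 ALLOC][5-58 FREE]
Op 2: b = malloc(5) -> b = 5; heap: [0-4 ALLOC][5-9 ALLOC][10-58 FREE]
Op 3: b = realloc(b, 14) -> b = 5; heap: [0-4 ALLOC][5-18 ALLOC][19-58 FREE]
Op 4: free(b) -> (freed b); heap: [0-4 ALLOC][5-58 FREE]
Op 5: a = realloc(a, 19) -> a = 0; heap: [0-18 ALLOC][19-58 FREE]
Op 6: c = malloc(19) -> c = 19; heap: [0-18 ALLOC][19-37 ALLOC][38-58 FREE]
malloc(18): first-fit scan over [0-18 ALLOC][19-37 ALLOC][38-58 FREE] -> 38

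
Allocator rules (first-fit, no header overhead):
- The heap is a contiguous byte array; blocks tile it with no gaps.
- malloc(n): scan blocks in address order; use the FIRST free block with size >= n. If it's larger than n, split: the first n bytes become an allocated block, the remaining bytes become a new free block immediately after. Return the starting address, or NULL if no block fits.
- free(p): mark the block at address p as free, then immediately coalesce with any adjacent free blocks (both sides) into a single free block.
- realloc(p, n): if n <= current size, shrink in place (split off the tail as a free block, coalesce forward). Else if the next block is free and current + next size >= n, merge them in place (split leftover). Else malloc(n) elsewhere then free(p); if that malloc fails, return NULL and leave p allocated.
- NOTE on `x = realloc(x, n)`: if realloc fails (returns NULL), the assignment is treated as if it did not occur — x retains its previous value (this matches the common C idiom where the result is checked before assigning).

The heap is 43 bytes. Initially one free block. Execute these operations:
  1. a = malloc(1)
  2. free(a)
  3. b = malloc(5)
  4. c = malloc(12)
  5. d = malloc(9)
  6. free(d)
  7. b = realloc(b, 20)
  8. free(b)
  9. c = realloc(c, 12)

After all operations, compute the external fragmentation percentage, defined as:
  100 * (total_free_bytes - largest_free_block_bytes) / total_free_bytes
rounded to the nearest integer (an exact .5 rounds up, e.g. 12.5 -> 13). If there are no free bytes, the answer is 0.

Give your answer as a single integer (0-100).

Answer: 16

Derivation:
Op 1: a = malloc(1) -> a = 0; heap: [0-0 ALLOC][1-42 FREE]
Op 2: free(a) -> (freed a); heap: [0-42 FREE]
Op 3: b = malloc(5) -> b = 0; heap: [0-4 ALLOC][5-42 FREE]
Op 4: c = malloc(12) -> c = 5; heap: [0-4 ALLOC][5-16 ALLOC][17-42 FREE]
Op 5: d = malloc(9) -> d = 17; heap: [0-4 ALLOC][5-16 ALLOC][17-25 ALLOC][26-42 FREE]
Op 6: free(d) -> (freed d); heap: [0-4 ALLOC][5-16 ALLOC][17-42 FREE]
Op 7: b = realloc(b, 20) -> b = 17; heap: [0-4 FREE][5-16 ALLOC][17-36 ALLOC][37-42 FREE]
Op 8: free(b) -> (freed b); heap: [0-4 FREE][5-16 ALLOC][17-42 FREE]
Op 9: c = realloc(c, 12) -> c = 5; heap: [0-4 FREE][5-16 ALLOC][17-42 FREE]
Free blocks: [5 26] total_free=31 largest=26 -> 100*(31-26)/31 = 500/31 ≈ 16.129 -> rounds to 16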